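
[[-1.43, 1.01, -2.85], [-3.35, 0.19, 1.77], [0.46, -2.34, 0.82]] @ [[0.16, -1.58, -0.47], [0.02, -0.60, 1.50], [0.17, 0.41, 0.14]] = [[-0.69, 0.48, 1.79],[-0.23, 5.9, 2.11],[0.17, 1.01, -3.61]]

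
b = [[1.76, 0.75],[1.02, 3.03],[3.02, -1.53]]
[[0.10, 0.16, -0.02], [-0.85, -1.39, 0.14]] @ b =[[0.28, 0.59], [-2.49, -5.06]]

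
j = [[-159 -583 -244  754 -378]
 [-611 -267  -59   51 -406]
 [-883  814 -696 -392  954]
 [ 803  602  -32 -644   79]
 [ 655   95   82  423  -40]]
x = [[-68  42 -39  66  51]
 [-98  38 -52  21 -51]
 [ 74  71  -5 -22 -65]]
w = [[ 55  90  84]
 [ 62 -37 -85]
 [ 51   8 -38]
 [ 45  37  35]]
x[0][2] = -39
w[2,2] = -38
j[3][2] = -32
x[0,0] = -68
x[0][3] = 66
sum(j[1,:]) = -1292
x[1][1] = 38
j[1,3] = 51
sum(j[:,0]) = -195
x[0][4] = 51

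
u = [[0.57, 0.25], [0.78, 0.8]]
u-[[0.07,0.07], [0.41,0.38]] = [[0.50, 0.18], [0.37, 0.42]]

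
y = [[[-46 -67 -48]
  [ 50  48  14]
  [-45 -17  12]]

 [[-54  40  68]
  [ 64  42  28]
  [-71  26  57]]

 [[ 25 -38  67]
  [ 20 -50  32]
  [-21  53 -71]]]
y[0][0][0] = -46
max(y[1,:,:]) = 68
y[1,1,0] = 64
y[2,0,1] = -38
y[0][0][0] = -46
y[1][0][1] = 40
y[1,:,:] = [[-54, 40, 68], [64, 42, 28], [-71, 26, 57]]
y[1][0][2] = 68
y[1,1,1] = 42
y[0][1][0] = 50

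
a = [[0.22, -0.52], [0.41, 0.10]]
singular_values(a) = [0.57, 0.41]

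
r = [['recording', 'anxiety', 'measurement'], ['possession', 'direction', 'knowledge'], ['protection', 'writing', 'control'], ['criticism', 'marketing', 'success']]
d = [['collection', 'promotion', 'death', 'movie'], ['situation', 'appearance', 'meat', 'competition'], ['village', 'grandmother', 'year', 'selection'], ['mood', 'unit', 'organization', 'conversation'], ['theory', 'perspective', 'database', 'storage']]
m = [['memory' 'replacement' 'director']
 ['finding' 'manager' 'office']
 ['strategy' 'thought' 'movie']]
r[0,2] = 'measurement'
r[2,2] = 'control'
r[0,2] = 'measurement'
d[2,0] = 'village'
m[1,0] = 'finding'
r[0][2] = 'measurement'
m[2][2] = 'movie'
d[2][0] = 'village'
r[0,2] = 'measurement'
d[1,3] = 'competition'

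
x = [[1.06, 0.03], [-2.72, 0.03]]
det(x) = 0.113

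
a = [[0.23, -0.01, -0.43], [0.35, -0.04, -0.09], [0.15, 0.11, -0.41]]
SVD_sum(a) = [[0.27, 0.03, -0.40], [0.14, 0.02, -0.22], [0.24, 0.03, -0.36]] + [[-0.02, 0.01, -0.02], [0.20, -0.07, 0.13], [-0.1, 0.04, -0.06]] + [[-0.01, -0.05, -0.01], [0.00, 0.02, 0.00], [0.01, 0.05, 0.01]]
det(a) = -0.01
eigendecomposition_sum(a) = [[0.11+0.07j, -0.04+0.04j, (-0.1-0.03j)], [(0.18-0.07j), 0.01+0.09j, -0.13+0.09j], [(0.07-0.02j), 0.03j, -0.05+0.03j]] + [[0.11-0.07j,(-0.04-0.04j),-0.10+0.03j], [0.18+0.07j,0.01-0.09j,(-0.13-0.09j)], [(0.07+0.02j),-0.03j,(-0.05-0.03j)]] + [[0.01-0.00j, 0.08+0.00j, (-0.23+0j)],[-0.01+0.00j, (-0.06-0j), 0.16-0.00j],[0.02-0.00j, (0.11+0j), -0.31+0.00j]]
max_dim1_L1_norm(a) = 0.67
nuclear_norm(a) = 1.05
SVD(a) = [[-0.69, 0.11, -0.71], [-0.38, -0.9, 0.23], [-0.62, 0.43, 0.66]] @ diag([0.70004893436429, 0.27796748222260453, 0.07392948209103026]) @ [[-0.55, -0.07, 0.83], [-0.81, 0.3, -0.51], [0.21, 0.95, 0.21]]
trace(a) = -0.22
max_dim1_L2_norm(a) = 0.49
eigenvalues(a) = [(0.07+0.19j), (0.07-0.19j), (-0.36+0j)]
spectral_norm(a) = 0.70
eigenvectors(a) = [[-0.32-0.43j, -0.32+0.43j, (0.54+0j)], [(-0.79+0j), (-0.79-0j), -0.38+0.00j], [-0.29-0.02j, (-0.29+0.02j), (0.75+0j)]]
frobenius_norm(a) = 0.76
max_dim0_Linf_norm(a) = 0.43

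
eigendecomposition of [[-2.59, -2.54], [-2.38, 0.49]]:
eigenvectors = [[-0.88, 0.50], [-0.47, -0.87]]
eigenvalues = [-3.95, 1.85]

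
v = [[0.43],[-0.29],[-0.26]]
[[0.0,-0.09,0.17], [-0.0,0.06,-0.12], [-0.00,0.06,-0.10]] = v @[[0.01, -0.22, 0.4]]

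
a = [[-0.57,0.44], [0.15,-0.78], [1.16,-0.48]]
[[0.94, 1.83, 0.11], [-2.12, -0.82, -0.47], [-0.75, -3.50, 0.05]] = a@[[0.52, -2.81, 0.32], [2.82, 0.51, 0.67]]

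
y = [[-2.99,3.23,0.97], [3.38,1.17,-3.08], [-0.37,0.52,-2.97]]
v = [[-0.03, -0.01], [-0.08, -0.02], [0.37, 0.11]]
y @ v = [[0.19, 0.07], [-1.33, -0.40], [-1.13, -0.33]]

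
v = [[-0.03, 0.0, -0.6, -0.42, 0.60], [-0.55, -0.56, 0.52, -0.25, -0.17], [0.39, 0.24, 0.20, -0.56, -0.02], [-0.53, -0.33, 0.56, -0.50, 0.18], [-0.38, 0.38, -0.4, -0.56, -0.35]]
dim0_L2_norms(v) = [0.94, 0.79, 1.07, 1.06, 0.74]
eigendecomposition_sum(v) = [[(0.08+0.3j), 0.08+0.12j, (-0.43+0.16j), (-0.11-0.29j), 0.11+0.05j],[(-0.04-0.19j), -0.05-0.08j, (0.27-0.09j), 0.06+0.18j, -0.07-0.04j],[(0.21-0.07j), (0.09-0.07j), 0.13+0.30j, (-0.2+0.09j), (0.03-0.08j)],[(-0.05-0.14j), (-0.04-0.06j), 0.20-0.09j, 0.06+0.13j, (-0.05-0.02j)],[-0.14+0.04j, (-0.06+0.04j), (-0.07-0.2j), 0.14-0.05j, -0.03+0.05j]] + [[(0.08-0.3j), 0.08-0.12j, (-0.43-0.16j), (-0.11+0.29j), 0.11-0.05j], [(-0.04+0.19j), (-0.05+0.08j), (0.27+0.09j), (0.06-0.18j), -0.07+0.04j], [(0.21+0.07j), 0.09+0.07j, (0.13-0.3j), (-0.2-0.09j), (0.03+0.08j)], [-0.05+0.14j, -0.04+0.06j, 0.20+0.09j, (0.06-0.13j), -0.05+0.02j], [-0.14-0.04j, (-0.06-0.04j), (-0.07+0.2j), (0.14+0.05j), -0.03-0.05j]] + [[(-0.13+0j), (-0.19+0j), 0.07-0.00j, (-0.02-0j), (0.09-0j)],[(-0.58+0j), -0.87+0.00j, (0.31-0j), (-0.12-0j), (0.43-0j)],[-0.07+0.00j, (-0.11+0j), (0.04-0j), -0.01-0.00j, (0.05-0j)],[(-0.47+0j), (-0.7+0j), 0.25-0.00j, -0.09-0.00j, 0.35-0.00j],[-0.22+0.00j, -0.33+0.00j, 0.12-0.00j, (-0.04-0j), 0.17-0.00j]] + [[(-0.03-0.02j), 0.01-0.22j, (0.09+0.07j), (-0.09+0.24j), 0.14+0.07j], [(0.06-0j), (0.2+0.27j), (-0.17+0.01j), (-0.13-0.36j), (-0.23+0.06j)], [(0.02-0.01j), 0.09+0.07j, (-0.05+0.02j), -0.07-0.10j, (-0.07+0.04j)], [0.02-0.04j, 0.23-0.05j, -0.04+0.11j, -0.26-0.02j, -0.03+0.16j], [0.07-0.04j, 0.41+0.17j, (-0.19+0.13j), -0.39-0.33j, -0.23+0.23j]] + [[(-0.03+0.02j), 0.01+0.22j, 0.09-0.07j, (-0.09-0.24j), (0.14-0.07j)], [(0.06+0j), 0.20-0.27j, (-0.17-0.01j), -0.13+0.36j, (-0.23-0.06j)], [(0.02+0.01j), 0.09-0.07j, -0.05-0.02j, (-0.07+0.1j), (-0.07-0.04j)], [(0.02+0.04j), (0.23+0.05j), -0.04-0.11j, (-0.26+0.02j), (-0.03-0.16j)], [0.07+0.04j, (0.41-0.17j), -0.19-0.13j, (-0.39+0.33j), (-0.23-0.23j)]]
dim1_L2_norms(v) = [0.95, 0.99, 0.75, 0.99, 0.94]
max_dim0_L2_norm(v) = 1.07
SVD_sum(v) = [[0.16, 0.14, -0.19, 0.09, 0.03], [-0.52, -0.45, 0.62, -0.28, -0.09], [0.02, 0.01, -0.02, 0.01, 0.0], [-0.49, -0.42, 0.59, -0.26, -0.08], [0.02, 0.02, -0.02, 0.01, 0.0]] + [[-0.18, 0.16, -0.28, -0.58, 0.11],  [0.0, -0.00, 0.01, 0.01, -0.00],  [-0.09, 0.08, -0.14, -0.28, 0.05],  [-0.07, 0.06, -0.11, -0.24, 0.04],  [-0.19, 0.17, -0.30, -0.63, 0.12]] + [[-0.03, -0.26, -0.11, 0.08, 0.48], [-0.0, -0.00, -0.00, 0.00, 0.01], [0.01, 0.13, 0.05, -0.04, -0.23], [-0.01, -0.07, -0.03, 0.02, 0.13], [0.02, 0.21, 0.09, -0.07, -0.39]] + [[-0.00,-0.00,-0.0,0.00,-0.0], [-0.08,-0.01,-0.06,0.05,-0.03], [0.43,0.06,0.32,-0.23,0.17], [0.09,0.01,0.07,-0.05,0.04], [-0.23,-0.03,-0.17,0.12,-0.09]] + [[0.02, -0.03, -0.02, -0.01, -0.02], [0.05, -0.09, -0.05, -0.03, -0.05], [0.02, -0.03, -0.02, -0.01, -0.02], [-0.05, 0.09, 0.04, 0.03, 0.05], [-0.00, 0.01, 0.0, 0.0, 0.01]]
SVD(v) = [[0.22, 0.62, 0.72, -0.0, 0.23],[-0.71, -0.01, 0.01, -0.17, 0.69],[0.02, 0.3, -0.34, 0.86, 0.24],[-0.67, 0.25, 0.19, 0.18, -0.64],[0.03, 0.68, -0.58, -0.45, -0.06]] @ diag([1.3745642925158958, 1.1170407509139846, 0.7918482667570473, 0.7127547145123101, 0.19326149619654936]) @ [[0.54,0.46,-0.64,0.29,0.09], [-0.25,0.23,-0.40,-0.84,0.16], [-0.05,-0.47,-0.20,0.15,0.85], [0.7,0.09,0.52,-0.38,0.28], [0.39,-0.71,-0.34,-0.23,-0.41]]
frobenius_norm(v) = 2.08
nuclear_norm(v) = 4.19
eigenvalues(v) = [(0.2+0.7j), (0.2-0.7j), (-0.88+0j), (-0.38+0.47j), (-0.38-0.47j)]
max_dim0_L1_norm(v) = 2.29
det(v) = -0.17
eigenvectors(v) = [[-0.65+0.00j, -0.65-0.00j, (-0.16+0j), (-0.11-0.32j), -0.11+0.32j], [(0.41+0.02j), (0.41-0.02j), (-0.73+0j), (0.44+0.26j), 0.44-0.26j], [(0.03+0.47j), (0.03-0.47j), -0.09+0.00j, 0.16+0.04j, (0.16-0.04j)], [0.31-0.02j, (0.31+0.02j), -0.59+0.00j, 0.29-0.20j, (0.29+0.2j)], [0.00-0.31j, 0.31j, -0.28+0.00j, 0.68+0.00j, (0.68-0j)]]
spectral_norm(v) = 1.37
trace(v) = -1.24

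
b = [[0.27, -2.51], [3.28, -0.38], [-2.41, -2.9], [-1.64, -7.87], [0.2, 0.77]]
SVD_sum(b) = [[-0.64, -2.25], [0.15, 0.52], [-0.95, -3.32], [-2.21, -7.71], [0.22, 0.76]] + [[0.91, -0.26], [3.13, -0.9], [-1.46, 0.42], [0.57, -0.16], [-0.02, 0.01]]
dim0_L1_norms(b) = [7.8, 14.43]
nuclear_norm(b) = 12.85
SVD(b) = [[-0.26, 0.25], [0.06, 0.87], [-0.38, -0.40], [-0.88, 0.16], [0.09, -0.01]] @ diag([9.087446834236598, 3.7645198943455207]) @ [[0.28, 0.96],[0.96, -0.28]]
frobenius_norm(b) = 9.84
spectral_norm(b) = 9.09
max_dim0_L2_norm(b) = 8.8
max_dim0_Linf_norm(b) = 7.87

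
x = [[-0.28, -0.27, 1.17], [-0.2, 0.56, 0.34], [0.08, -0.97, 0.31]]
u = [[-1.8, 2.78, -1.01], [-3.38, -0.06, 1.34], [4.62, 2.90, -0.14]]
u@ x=[[-0.13,3.02,-1.47], [1.07,-0.42,-3.56], [-1.88,0.51,6.35]]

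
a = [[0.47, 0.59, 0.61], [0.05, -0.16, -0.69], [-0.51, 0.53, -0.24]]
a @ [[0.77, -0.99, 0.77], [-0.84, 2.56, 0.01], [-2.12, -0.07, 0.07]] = [[-1.43, 1.0, 0.41], [1.64, -0.41, -0.01], [-0.33, 1.88, -0.40]]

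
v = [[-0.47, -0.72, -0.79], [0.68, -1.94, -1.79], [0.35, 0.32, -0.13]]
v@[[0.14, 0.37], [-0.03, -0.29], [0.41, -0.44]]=[[-0.37, 0.38],[-0.58, 1.60],[-0.01, 0.09]]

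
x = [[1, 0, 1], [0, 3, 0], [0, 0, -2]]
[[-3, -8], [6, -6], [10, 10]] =x @ [[2, -3], [2, -2], [-5, -5]]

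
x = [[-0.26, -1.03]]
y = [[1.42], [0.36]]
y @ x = [[-0.37,-1.46], [-0.09,-0.37]]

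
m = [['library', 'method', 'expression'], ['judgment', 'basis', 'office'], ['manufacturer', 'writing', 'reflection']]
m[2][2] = 'reflection'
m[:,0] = ['library', 'judgment', 'manufacturer']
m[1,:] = ['judgment', 'basis', 'office']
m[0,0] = 'library'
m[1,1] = 'basis'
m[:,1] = ['method', 'basis', 'writing']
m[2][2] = 'reflection'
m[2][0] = 'manufacturer'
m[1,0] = 'judgment'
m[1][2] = 'office'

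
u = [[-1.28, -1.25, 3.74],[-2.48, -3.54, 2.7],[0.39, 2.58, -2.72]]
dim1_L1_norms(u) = [6.27, 8.72, 5.69]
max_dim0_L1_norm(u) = 9.16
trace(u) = -7.54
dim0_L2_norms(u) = [2.82, 4.56, 5.35]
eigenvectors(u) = [[0.48+0.00j, (0.72+0j), (0.72-0j)], [0.73+0.00j, (-0.25+0.47j), (-0.25-0.47j)], [(-0.49+0j), (0.11+0.43j), 0.11-0.43j]]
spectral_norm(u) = 7.26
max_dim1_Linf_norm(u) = 3.74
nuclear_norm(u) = 10.23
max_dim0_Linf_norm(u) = 3.74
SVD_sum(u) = [[-1.37, -2.34, 2.78], [-1.75, -2.97, 3.54], [1.29, 2.19, -2.61]] + [[0.46, 0.88, 0.97], [-0.39, -0.75, -0.83], [-0.04, -0.08, -0.09]] + [[-0.37, 0.2, -0.01],[-0.34, 0.19, -0.01],[-0.85, 0.47, -0.02]]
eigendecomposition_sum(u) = [[(-1.14+0j),-2.23-0.00j,(2.41-0j)],[(-1.73+0j),(-3.39-0j),3.67-0.00j],[(1.15-0j),(2.26+0j),(-2.45+0j)]] + [[(-0.07+0.61j), 0.49-0.14j, (0.66+0.39j)], [-0.38-0.26j, -0.08+0.37j, -0.49+0.30j], [-0.38+0.05j, (0.16+0.27j), -0.14+0.46j]] + [[-0.07-0.61j, (0.49+0.14j), 0.66-0.39j], [-0.38+0.26j, (-0.08-0.37j), -0.49-0.30j], [-0.38-0.05j, 0.16-0.27j, (-0.14-0.46j)]]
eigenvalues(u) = [(-6.97+0j), (-0.28+1.44j), (-0.28-1.44j)]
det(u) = -15.06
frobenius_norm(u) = 7.57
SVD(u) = [[-0.53, -0.76, -0.37], [-0.68, 0.65, -0.34], [0.50, 0.07, -0.86]] @ diag([7.261350867644808, 1.8330851188022637, 1.1313631265777215]) @ [[0.35,0.6,-0.72],  [-0.33,-0.63,-0.70],  [0.87,-0.48,0.02]]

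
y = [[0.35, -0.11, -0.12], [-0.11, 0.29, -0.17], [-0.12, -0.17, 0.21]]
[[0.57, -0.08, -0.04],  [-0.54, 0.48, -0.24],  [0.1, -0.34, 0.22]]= y @ [[1.28, -0.41, -0.49], [-1.27, 0.76, -1.08], [0.16, -1.25, -0.11]]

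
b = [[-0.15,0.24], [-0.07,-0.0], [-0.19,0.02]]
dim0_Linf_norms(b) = [0.19, 0.24]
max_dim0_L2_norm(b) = 0.25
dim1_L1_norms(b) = [0.39, 0.07, 0.21]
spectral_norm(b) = 0.32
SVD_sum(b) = [[-0.20, 0.19], [-0.04, 0.03], [-0.11, 0.1]] + [[0.05,0.05], [-0.03,-0.03], [-0.08,-0.08]]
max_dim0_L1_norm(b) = 0.41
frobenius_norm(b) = 0.35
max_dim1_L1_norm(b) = 0.39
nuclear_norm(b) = 0.46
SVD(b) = [[-0.86, 0.51], [-0.16, -0.33], [-0.48, -0.8]] @ diag([0.3172457929695745, 0.14441297325069466]) @ [[0.73, -0.68], [0.68, 0.73]]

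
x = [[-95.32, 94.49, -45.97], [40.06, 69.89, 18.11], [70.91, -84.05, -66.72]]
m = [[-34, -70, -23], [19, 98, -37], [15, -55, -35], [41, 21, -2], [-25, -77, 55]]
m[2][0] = 15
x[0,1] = 94.49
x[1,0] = 40.06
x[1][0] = 40.06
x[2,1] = -84.05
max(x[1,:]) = 69.89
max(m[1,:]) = 98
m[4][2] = 55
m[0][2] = -23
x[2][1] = -84.05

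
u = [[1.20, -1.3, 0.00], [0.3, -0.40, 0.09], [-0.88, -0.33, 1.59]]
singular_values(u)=[2.0, 1.67, 0.0]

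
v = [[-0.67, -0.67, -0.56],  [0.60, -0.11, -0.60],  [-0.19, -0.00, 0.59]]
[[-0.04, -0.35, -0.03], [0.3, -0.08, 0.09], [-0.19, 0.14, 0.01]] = v@[[0.27, 0.17, 0.19], [-0.02, 0.11, -0.2], [-0.23, 0.29, 0.07]]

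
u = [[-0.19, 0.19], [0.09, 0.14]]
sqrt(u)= [[(0.05+0.43j),  (0.19-0.22j)], [0.09-0.10j,  (0.38+0.05j)]]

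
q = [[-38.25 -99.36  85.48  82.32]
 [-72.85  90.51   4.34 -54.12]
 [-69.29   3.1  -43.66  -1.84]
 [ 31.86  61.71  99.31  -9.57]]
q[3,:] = [31.86, 61.71, 99.31, -9.57]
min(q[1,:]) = -72.85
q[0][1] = -99.36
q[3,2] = 99.31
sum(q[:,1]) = 55.96000000000001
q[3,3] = -9.57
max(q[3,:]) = 99.31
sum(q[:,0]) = -148.52999999999997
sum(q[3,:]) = 183.31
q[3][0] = 31.86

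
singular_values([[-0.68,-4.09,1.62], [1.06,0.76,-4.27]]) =[5.53, 3.02]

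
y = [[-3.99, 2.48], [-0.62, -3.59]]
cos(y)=[[-1.32,-1.90], [0.48,-1.63]]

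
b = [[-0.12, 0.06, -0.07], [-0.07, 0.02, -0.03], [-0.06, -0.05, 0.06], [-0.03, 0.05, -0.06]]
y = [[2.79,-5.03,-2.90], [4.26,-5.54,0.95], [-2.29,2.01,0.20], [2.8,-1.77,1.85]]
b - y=[[-2.91, 5.09, 2.83], [-4.33, 5.56, -0.98], [2.23, -2.06, -0.14], [-2.83, 1.82, -1.91]]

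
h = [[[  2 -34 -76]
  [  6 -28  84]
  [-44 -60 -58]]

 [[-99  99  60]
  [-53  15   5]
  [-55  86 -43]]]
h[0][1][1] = -28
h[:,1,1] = [-28, 15]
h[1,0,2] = 60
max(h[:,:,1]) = 99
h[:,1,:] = [[6, -28, 84], [-53, 15, 5]]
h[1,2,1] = 86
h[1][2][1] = 86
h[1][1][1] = 15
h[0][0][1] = -34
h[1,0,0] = -99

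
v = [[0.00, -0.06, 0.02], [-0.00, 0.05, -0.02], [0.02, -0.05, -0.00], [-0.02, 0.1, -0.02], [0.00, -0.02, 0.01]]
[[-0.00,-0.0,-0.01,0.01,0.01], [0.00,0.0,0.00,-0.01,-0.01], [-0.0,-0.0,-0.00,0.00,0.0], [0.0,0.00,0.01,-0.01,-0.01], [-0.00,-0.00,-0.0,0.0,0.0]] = v@[[0.15,0.17,0.18,-0.15,-0.08], [0.09,0.10,0.11,-0.11,-0.07], [0.08,0.10,0.03,0.09,0.14]]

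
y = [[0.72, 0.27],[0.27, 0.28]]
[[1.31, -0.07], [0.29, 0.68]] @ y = [[0.92,0.33], [0.39,0.27]]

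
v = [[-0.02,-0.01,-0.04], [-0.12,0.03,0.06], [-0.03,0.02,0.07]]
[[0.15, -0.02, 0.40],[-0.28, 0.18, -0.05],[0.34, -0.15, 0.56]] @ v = [[-0.01, 0.01, 0.02], [-0.01, 0.01, 0.02], [-0.01, 0.0, 0.02]]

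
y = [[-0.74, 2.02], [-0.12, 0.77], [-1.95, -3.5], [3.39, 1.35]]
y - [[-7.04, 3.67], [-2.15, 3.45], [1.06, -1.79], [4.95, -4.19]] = [[6.3,  -1.65],  [2.03,  -2.68],  [-3.01,  -1.71],  [-1.56,  5.54]]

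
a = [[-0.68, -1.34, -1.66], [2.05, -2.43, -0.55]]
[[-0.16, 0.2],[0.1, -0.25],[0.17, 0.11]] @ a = [[0.52, -0.27, 0.16],[-0.58, 0.47, -0.03],[0.11, -0.50, -0.34]]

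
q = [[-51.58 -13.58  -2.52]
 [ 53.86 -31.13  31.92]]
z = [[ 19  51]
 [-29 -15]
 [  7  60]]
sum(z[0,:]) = 70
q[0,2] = -2.52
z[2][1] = 60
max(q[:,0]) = 53.86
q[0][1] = -13.58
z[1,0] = -29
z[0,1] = 51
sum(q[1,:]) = 54.650000000000006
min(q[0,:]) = -51.58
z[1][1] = -15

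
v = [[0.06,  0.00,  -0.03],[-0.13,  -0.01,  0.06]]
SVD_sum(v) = [[0.06, 0.0, -0.03], [-0.13, -0.01, 0.06]] + [[-0.00, -0.00, -0.00], [-0.0, -0.00, -0.00]]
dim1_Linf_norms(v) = [0.06, 0.13]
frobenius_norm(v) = 0.16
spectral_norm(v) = 0.16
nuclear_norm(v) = 0.16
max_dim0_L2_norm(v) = 0.14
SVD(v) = [[-0.42, 0.91], [0.91, 0.42]] @ diag([0.1583618248943436, 0.004640303452711734]) @ [[-0.90, -0.06, 0.42], [-0.13, -0.91, -0.39]]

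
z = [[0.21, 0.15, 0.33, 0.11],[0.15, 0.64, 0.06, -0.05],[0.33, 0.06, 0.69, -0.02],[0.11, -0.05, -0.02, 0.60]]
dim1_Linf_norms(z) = [0.33, 0.64, 0.69, 0.6]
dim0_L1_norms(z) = [0.8, 0.9, 1.1, 0.78]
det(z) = 0.00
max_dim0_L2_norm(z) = 0.77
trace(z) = 2.14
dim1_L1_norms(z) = [0.8, 0.9, 1.1, 0.78]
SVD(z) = [[-0.46,  0.13,  0.07,  -0.87], [-0.41,  -0.59,  0.67,  0.18], [-0.78,  0.19,  -0.43,  0.41], [-0.05,  0.77,  0.61,  0.19]] @ diag([0.915139121180371, 0.65234014516072, 0.5716397009290355, 0.0008810327298728588]) @ [[-0.46, -0.41, -0.78, -0.05], [0.13, -0.59, 0.19, 0.77], [0.07, 0.67, -0.43, 0.61], [-0.87, 0.18, 0.41, 0.19]]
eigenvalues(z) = [0.0, 0.92, 0.65, 0.57]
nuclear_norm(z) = 2.14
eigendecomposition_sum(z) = [[0.00, -0.0, -0.00, -0.00], [-0.00, 0.00, 0.0, 0.0], [-0.00, 0.00, 0.0, 0.00], [-0.0, 0.00, 0.00, 0.0]] + [[0.20, 0.17, 0.33, 0.02],[0.17, 0.16, 0.30, 0.02],[0.33, 0.3, 0.56, 0.03],[0.02, 0.02, 0.03, 0.0]] + [[0.01, -0.05, 0.02, 0.07], [-0.05, 0.23, -0.07, -0.30], [0.02, -0.07, 0.02, 0.1], [0.07, -0.3, 0.1, 0.39]] + [[0.00, 0.03, -0.02, 0.02],[0.03, 0.25, -0.16, 0.23],[-0.02, -0.16, 0.11, -0.15],[0.02, 0.23, -0.15, 0.21]]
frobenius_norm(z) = 1.26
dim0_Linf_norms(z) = [0.33, 0.64, 0.69, 0.6]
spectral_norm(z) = 0.92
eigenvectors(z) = [[0.87, -0.46, 0.13, -0.07], [-0.18, -0.41, -0.59, -0.67], [-0.41, -0.78, 0.19, 0.43], [-0.19, -0.05, 0.77, -0.61]]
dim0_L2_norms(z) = [0.43, 0.66, 0.77, 0.61]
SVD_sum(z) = [[0.20, 0.17, 0.33, 0.02], [0.17, 0.16, 0.30, 0.02], [0.33, 0.3, 0.56, 0.03], [0.02, 0.02, 0.03, 0.00]] + [[0.01, -0.05, 0.02, 0.07], [-0.05, 0.23, -0.07, -0.3], [0.02, -0.07, 0.02, 0.10], [0.07, -0.30, 0.1, 0.39]] + [[0.0,0.03,-0.02,0.02], [0.03,0.25,-0.16,0.23], [-0.02,-0.16,0.11,-0.15], [0.02,0.23,-0.15,0.21]] + [[0.00, -0.00, -0.0, -0.00], [-0.00, 0.00, 0.0, 0.0], [-0.0, 0.0, 0.00, 0.0], [-0.00, 0.00, 0.00, 0.00]]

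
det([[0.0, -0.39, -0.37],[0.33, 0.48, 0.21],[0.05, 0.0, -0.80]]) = -0.098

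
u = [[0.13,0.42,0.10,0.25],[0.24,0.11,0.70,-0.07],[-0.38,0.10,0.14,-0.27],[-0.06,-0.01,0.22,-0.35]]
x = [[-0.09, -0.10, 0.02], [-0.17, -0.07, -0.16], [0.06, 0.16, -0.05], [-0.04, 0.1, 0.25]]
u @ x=[[-0.09, -0.00, -0.01], [0.00, 0.07, -0.07], [0.04, 0.03, -0.10], [0.03, 0.01, -0.10]]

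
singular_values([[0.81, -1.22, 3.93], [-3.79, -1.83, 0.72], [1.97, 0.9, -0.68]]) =[4.94, 4.06, 0.13]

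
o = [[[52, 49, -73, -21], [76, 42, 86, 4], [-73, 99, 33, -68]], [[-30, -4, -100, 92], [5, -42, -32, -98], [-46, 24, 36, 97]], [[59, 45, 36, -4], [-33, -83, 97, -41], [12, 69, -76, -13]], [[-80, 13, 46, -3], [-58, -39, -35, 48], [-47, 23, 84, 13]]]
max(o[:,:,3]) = 97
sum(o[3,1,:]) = -84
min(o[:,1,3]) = -98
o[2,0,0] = 59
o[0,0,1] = 49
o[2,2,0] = 12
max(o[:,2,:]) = 99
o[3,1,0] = -58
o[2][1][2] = 97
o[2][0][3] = -4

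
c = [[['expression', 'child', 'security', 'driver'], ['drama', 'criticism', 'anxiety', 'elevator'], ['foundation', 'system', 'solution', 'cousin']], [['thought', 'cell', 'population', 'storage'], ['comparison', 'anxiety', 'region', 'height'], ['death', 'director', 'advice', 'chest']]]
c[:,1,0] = ['drama', 'comparison']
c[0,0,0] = 'expression'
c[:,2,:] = [['foundation', 'system', 'solution', 'cousin'], ['death', 'director', 'advice', 'chest']]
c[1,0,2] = 'population'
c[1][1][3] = 'height'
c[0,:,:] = [['expression', 'child', 'security', 'driver'], ['drama', 'criticism', 'anxiety', 'elevator'], ['foundation', 'system', 'solution', 'cousin']]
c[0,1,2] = 'anxiety'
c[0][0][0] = 'expression'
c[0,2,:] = ['foundation', 'system', 'solution', 'cousin']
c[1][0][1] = 'cell'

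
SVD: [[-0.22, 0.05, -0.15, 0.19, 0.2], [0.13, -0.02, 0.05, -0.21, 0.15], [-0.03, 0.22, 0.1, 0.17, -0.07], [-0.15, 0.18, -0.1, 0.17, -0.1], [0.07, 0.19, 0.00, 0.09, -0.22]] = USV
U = [[-0.37, -0.78, -0.23, -0.13, 0.42],  [0.46, 0.01, -0.70, -0.54, -0.12],  [-0.45, 0.26, -0.67, 0.52, -0.12],  [-0.57, -0.04, 0.11, -0.47, -0.66],  [-0.36, 0.56, 0.01, -0.45, 0.6]]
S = [0.55, 0.41, 0.19, 0.12, 0.05]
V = [[0.39,-0.54,0.16,-0.67,0.29],[0.51,0.28,0.36,-0.15,-0.71],[-0.19,-0.65,-0.41,0.04,-0.61],[-0.14,-0.43,0.76,0.46,0.01],[0.73,-0.16,-0.30,0.56,0.19]]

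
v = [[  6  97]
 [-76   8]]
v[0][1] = 97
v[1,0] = -76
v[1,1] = 8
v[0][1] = 97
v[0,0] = 6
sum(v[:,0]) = -70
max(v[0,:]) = 97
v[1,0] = -76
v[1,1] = 8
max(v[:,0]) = 6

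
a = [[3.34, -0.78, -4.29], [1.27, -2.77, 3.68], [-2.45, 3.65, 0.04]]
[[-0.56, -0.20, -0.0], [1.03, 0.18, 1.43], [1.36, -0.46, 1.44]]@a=[[-2.12, 0.99, 1.67], [0.17, 3.92, -3.70], [0.43, 5.47, -7.47]]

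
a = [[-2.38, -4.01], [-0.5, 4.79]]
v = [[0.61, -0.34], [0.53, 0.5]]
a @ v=[[-3.58, -1.2], [2.23, 2.56]]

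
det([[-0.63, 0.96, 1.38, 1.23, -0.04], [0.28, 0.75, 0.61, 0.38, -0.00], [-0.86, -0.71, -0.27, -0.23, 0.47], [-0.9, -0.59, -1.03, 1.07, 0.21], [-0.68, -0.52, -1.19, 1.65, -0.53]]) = 0.005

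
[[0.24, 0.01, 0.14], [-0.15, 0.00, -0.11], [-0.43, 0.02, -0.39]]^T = [[0.24,  -0.15,  -0.43], [0.01,  0.0,  0.02], [0.14,  -0.11,  -0.39]]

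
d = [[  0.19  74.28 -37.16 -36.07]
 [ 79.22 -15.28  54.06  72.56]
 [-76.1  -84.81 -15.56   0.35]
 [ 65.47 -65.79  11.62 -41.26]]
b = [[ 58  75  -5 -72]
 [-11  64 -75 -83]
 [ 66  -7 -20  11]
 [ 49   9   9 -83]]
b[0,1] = 75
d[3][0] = 65.47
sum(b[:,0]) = 162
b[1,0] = -11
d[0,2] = -37.16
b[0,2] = -5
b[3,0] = 49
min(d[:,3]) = -41.26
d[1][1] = -15.28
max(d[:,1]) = 74.28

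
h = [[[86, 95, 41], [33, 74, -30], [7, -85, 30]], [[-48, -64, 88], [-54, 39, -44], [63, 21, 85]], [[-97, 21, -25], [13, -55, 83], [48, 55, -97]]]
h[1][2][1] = 21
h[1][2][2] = 85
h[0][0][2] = 41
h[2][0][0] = -97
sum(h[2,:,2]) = -39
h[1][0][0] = -48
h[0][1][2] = -30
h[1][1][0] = -54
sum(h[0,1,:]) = 77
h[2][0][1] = 21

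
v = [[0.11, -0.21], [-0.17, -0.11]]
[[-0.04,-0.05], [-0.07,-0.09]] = v@[[0.24, 0.3], [0.30, 0.39]]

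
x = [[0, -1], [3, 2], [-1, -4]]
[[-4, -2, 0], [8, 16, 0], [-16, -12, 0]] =x @ [[0, 4, 0], [4, 2, 0]]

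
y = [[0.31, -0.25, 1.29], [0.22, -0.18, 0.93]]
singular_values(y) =[1.66, 0.0]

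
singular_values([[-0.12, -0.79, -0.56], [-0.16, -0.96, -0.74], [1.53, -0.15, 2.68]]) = [3.22, 1.26, 0.01]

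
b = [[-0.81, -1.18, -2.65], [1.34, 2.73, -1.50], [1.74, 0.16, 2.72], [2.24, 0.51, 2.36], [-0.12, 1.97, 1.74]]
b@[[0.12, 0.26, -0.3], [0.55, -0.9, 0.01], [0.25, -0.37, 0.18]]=[[-1.41, 1.83, -0.25],[1.29, -1.55, -0.64],[0.98, -0.7, -0.03],[1.14, -0.75, -0.24],[1.5, -2.45, 0.37]]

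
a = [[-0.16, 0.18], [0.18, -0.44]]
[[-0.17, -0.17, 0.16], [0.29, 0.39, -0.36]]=a @ [[0.53, 0.11, -0.15], [-0.45, -0.84, 0.76]]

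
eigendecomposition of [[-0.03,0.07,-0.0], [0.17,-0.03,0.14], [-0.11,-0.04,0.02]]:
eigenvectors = [[(-0.5+0j), (0.24+0.29j), (0.24-0.29j)],[(0.86+0j), (-0.05+0.62j), (-0.05-0.62j)],[(-0.12+0j), -0.69+0.00j, (-0.69-0j)]]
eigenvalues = [(-0.15+0j), (0.05+0.08j), (0.05-0.08j)]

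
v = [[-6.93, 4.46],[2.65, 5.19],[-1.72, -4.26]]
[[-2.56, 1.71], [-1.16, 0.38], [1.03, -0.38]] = v @ [[0.17, -0.15], [-0.31, 0.15]]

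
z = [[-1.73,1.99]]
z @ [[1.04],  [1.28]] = [[0.75]]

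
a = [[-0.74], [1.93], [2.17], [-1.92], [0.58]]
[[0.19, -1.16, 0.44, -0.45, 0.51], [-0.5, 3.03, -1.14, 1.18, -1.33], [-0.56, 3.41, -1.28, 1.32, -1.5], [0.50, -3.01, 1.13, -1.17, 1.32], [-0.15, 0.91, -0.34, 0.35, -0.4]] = a @ [[-0.26, 1.57, -0.59, 0.61, -0.69]]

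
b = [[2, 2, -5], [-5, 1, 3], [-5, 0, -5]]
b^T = [[2, -5, -5], [2, 1, 0], [-5, 3, -5]]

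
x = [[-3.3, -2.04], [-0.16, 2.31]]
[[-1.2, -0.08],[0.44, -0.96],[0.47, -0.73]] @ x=[[3.97, 2.26], [-1.3, -3.12], [-1.43, -2.65]]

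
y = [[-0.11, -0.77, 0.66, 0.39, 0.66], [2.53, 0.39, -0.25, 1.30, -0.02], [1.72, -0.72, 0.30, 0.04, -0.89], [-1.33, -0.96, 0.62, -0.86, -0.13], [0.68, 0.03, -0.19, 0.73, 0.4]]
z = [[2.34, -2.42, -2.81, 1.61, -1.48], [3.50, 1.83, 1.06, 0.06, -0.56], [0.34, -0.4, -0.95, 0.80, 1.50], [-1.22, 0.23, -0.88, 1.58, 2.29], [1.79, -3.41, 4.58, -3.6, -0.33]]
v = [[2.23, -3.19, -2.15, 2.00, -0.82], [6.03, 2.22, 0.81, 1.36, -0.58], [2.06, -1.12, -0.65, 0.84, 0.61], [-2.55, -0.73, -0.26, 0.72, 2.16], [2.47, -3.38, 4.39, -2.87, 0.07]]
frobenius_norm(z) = 10.20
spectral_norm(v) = 7.93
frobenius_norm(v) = 11.53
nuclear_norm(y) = 7.13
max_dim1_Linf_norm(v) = 6.03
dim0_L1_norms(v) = [15.34, 10.64, 8.26, 7.79, 4.24]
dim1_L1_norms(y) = [2.59, 4.49, 3.67, 3.9, 2.03]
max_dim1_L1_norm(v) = 13.18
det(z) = -157.71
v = y + z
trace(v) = 4.59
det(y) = -0.03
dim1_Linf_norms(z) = [2.81, 3.5, 1.5, 2.29, 4.58]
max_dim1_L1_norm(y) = 4.49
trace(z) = 4.47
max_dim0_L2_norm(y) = 3.41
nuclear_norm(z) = 19.48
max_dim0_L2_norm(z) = 5.63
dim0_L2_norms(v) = [7.63, 5.32, 5.0, 3.91, 2.46]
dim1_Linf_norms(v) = [3.19, 6.03, 2.06, 2.55, 4.39]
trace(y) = 0.12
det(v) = -278.05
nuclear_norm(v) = 21.97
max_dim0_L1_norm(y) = 6.37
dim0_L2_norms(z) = [4.75, 4.59, 5.63, 4.32, 3.18]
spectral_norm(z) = 7.48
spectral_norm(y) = 3.78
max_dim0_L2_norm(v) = 7.63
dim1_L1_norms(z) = [10.66, 7.01, 3.99, 6.2, 13.71]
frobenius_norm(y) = 4.40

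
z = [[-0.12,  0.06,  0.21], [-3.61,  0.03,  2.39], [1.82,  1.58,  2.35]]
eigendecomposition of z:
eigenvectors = [[-0.03, -0.25, 0.06], [-0.91, 0.88, 0.53], [0.42, -0.4, 0.85]]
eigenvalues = [-1.2, -0.0, 3.46]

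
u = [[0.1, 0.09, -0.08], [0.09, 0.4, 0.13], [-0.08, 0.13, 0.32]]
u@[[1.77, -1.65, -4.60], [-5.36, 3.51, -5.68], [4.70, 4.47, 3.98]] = [[-0.68, -0.21, -1.29], [-1.37, 1.84, -2.17], [0.67, 2.02, 0.9]]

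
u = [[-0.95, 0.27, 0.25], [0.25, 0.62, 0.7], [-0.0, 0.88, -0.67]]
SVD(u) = [[0.38, 0.78, -0.50], [0.31, 0.40, 0.86], [0.87, -0.49, -0.09]] @ diag([1.1320524418233382, 1.0237249290392432, 0.9319573695322193]) @ [[-0.25, 0.94, -0.24],[-0.62, 0.03, 0.78],[0.74, 0.35, 0.58]]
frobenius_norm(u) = 1.79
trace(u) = -1.00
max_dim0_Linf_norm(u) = 0.95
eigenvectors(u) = [[(0.18+0j), (0.71+0j), 0.71-0.00j], [(0.87+0j), (-0.02-0.27j), -0.02+0.27j], [(0.45+0j), (-0.17+0.63j), -0.17-0.63j]]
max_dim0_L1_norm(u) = 1.77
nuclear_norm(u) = 3.09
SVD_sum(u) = [[-0.11, 0.41, -0.10], [-0.09, 0.33, -0.08], [-0.25, 0.92, -0.23]] + [[-0.5,0.02,0.62], [-0.26,0.01,0.32], [0.31,-0.01,-0.39]] + [[-0.34, -0.16, -0.27], [0.59, 0.28, 0.46], [-0.06, -0.03, -0.05]]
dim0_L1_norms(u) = [1.2, 1.77, 1.62]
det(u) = 1.08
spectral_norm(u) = 1.13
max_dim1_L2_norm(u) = 1.11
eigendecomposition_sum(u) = [[0.02+0.00j, 0.17-0.00j, 0.07+0.00j], [0.10+0.00j, 0.83-0.00j, 0.36+0.00j], [(0.05+0j), (0.43-0j), (0.18+0j)]] + [[(-0.49+0.16j), (0.05-0.27j), (0.09+0.46j)], [0.07+0.18j, (-0.1-0.01j), 0.17-0.04j], [(-0.03-0.47j), 0.23+0.11j, -0.43-0.03j]] + [[(-0.49-0.16j), (0.05+0.27j), (0.09-0.46j)], [(0.07-0.18j), (-0.1+0.01j), (0.17+0.04j)], [-0.03+0.47j, (0.23-0.11j), -0.43+0.03j]]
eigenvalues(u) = [(1.03+0j), (-1.02+0.12j), (-1.02-0.12j)]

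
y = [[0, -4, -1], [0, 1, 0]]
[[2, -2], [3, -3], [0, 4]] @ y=[[0, -10, -2], [0, -15, -3], [0, 4, 0]]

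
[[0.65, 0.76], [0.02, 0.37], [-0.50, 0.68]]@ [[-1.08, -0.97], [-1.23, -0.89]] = [[-1.64, -1.31],[-0.48, -0.35],[-0.30, -0.12]]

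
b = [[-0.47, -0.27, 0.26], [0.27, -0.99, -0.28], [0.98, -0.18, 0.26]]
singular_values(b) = [1.22, 0.94, 0.42]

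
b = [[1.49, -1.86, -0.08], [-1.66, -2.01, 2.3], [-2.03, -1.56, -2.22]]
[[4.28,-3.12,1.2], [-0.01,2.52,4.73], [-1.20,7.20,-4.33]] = b @ [[1.44, -2.43, 0.36], [-1.15, -0.23, -0.44], [0.03, -0.86, 1.93]]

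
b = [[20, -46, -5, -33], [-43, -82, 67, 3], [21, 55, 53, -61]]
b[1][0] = -43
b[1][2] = 67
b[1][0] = -43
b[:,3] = [-33, 3, -61]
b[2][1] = 55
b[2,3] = -61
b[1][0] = -43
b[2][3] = -61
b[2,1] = 55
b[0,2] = -5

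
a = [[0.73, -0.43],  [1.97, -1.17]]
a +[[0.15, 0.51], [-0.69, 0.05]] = [[0.88, 0.08], [1.28, -1.12]]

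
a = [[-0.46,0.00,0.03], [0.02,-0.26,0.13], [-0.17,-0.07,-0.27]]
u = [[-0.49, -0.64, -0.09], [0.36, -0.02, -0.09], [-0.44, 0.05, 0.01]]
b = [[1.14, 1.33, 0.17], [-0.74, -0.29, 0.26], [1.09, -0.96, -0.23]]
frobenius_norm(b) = 2.44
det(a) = -0.04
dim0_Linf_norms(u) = [0.49, 0.64, 0.09]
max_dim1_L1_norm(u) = 1.22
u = a @ b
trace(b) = 0.62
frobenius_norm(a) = 0.64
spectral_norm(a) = 0.50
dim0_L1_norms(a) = [0.65, 0.33, 0.43]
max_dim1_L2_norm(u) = 0.81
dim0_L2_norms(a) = [0.49, 0.27, 0.3]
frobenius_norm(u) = 1.00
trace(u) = -0.50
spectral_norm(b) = 1.90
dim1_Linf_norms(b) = [1.33, 0.74, 1.09]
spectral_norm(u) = 0.89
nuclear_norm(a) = 1.05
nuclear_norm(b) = 3.65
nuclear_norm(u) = 1.40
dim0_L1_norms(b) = [2.97, 2.58, 0.66]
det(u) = -0.03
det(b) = 0.69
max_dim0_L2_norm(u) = 0.75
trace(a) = -0.99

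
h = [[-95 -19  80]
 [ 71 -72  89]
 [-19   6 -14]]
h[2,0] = -19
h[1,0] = 71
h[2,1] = 6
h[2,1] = 6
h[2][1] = 6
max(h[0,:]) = 80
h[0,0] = -95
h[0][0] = -95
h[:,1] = [-19, -72, 6]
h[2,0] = -19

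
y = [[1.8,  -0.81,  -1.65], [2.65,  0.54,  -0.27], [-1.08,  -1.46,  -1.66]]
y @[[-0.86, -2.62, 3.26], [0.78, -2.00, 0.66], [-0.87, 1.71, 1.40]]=[[-0.74, -5.92, 3.02], [-1.62, -8.48, 8.62], [1.23, 2.91, -6.81]]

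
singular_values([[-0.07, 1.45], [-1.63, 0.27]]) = [1.74, 1.35]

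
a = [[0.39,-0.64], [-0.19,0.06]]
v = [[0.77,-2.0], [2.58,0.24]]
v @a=[[0.68, -0.61], [0.96, -1.64]]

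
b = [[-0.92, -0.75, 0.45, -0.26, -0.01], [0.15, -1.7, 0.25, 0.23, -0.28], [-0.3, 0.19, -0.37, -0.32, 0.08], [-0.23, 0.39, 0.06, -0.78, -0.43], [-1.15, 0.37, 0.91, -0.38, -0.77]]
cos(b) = [[0.69,-0.72,0.3,-0.1,-0.12], [0.08,-0.10,0.25,0.21,-0.24], [-0.17,0.11,0.94,-0.2,0.01], [-0.37,0.41,0.18,0.61,-0.25], [-0.8,0.13,0.63,-0.31,0.69]]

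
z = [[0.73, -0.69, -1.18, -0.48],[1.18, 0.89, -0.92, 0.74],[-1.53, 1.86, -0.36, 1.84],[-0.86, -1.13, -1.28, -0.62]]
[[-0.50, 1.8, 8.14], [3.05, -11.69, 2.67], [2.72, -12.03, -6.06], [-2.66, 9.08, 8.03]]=z @ [[0.86, -2.76, 0.72], [1.72, -6.12, -0.12], [-0.22, 1.32, -4.94], [0.41, -2.39, -3.54]]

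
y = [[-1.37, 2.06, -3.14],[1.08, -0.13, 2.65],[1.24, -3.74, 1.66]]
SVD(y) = [[-0.65, 0.25, 0.71], [0.38, -0.71, 0.6], [0.66, 0.66, 0.37]] @ diag([6.0370562361420985, 2.450082562289896, 0.13321951666628148]) @ [[0.35,  -0.64,  0.69],[-0.12,  -0.76,  -0.64],[0.93,  0.14,  -0.34]]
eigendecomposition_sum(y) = [[0.21+0.00j, 0.20+0.00j, (0.1-0j)], [(0.04+0j), (0.04+0j), (0.02-0j)], [(-0.08+0j), (-0.08-0j), (-0.04+0j)]] + [[-0.79-0.02j, 0.93-1.42j, (-1.62-0.73j)],[(0.52-0.28j), -0.08+1.26j, (1.32-0.12j)],[0.66+0.60j, -1.83+0.53j, (0.85+1.81j)]] + [[(-0.79+0.02j), (0.93+1.42j), (-1.62+0.73j)], [0.52+0.28j, (-0.08-1.26j), 1.32+0.12j], [0.66-0.60j, (-1.83-0.53j), 0.85-1.81j]]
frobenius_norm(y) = 6.52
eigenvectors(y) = [[(-0.92+0j), -0.45+0.39j, (-0.45-0.39j)], [-0.17+0.00j, 0.15-0.42j, (0.15+0.42j)], [0.35+0.00j, 0.67+0.00j, (0.67-0j)]]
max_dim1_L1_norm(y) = 6.64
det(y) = 1.97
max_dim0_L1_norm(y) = 7.45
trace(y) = 0.16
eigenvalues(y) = [(0.21+0j), (-0.03+3.05j), (-0.03-3.05j)]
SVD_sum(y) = [[-1.38, 2.52, -2.71], [0.80, -1.45, 1.56], [1.39, -2.52, 2.72]] + [[-0.07, -0.47, -0.40],[0.21, 1.31, 1.11],[-0.19, -1.22, -1.04]] + [[0.09, 0.01, -0.03],[0.07, 0.01, -0.03],[0.05, 0.01, -0.02]]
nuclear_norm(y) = 8.62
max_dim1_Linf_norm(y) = 3.74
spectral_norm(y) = 6.04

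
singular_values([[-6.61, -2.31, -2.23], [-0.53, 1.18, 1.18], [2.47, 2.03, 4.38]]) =[8.67, 3.27, 0.76]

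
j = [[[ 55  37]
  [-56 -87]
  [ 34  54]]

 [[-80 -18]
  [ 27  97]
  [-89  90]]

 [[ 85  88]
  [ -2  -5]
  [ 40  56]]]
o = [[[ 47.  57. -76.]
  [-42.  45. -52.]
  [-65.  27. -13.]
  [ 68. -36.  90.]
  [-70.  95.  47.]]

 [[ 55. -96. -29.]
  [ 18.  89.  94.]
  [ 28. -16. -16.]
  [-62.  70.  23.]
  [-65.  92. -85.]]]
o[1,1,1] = 89.0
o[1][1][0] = 18.0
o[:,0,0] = [47.0, 55.0]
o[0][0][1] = 57.0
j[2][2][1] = 56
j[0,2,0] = 34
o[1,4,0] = -65.0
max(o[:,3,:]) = 90.0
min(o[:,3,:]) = -62.0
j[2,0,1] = 88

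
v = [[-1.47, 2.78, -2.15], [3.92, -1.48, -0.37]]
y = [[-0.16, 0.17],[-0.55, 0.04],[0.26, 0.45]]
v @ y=[[-1.85,-1.11], [0.09,0.44]]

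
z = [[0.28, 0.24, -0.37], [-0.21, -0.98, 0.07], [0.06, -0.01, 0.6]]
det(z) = -0.156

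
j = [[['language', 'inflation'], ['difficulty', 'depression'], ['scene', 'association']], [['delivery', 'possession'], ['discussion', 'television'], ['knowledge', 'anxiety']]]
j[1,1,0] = 'discussion'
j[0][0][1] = 'inflation'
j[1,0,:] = ['delivery', 'possession']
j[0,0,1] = 'inflation'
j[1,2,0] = 'knowledge'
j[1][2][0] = 'knowledge'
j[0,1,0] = 'difficulty'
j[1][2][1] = 'anxiety'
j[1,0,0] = 'delivery'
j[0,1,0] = 'difficulty'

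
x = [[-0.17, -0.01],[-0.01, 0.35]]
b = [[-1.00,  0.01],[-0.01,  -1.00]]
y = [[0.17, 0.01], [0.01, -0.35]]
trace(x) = 0.18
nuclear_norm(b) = 2.00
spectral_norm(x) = 0.35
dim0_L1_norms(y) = [0.18, 0.36]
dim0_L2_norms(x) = [0.17, 0.35]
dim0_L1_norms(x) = [0.18, 0.36]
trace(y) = -0.18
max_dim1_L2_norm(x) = 0.35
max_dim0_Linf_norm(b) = 1.0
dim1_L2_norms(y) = [0.17, 0.35]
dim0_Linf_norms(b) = [1.0, 1.0]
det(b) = 1.00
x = b @ y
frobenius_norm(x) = 0.39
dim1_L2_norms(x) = [0.17, 0.35]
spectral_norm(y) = 0.35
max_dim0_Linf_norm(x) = 0.35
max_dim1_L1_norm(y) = 0.36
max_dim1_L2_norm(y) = 0.35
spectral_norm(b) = 1.00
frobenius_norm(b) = 1.41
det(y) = -0.06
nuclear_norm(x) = 0.52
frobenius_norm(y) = 0.39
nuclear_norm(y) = 0.52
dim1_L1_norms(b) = [1.01, 1.01]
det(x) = -0.06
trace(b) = -2.00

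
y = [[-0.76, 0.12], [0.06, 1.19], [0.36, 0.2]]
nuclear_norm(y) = 2.06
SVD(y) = [[-0.06,0.91], [-0.98,0.03], [-0.18,-0.41]] @ diag([1.2141128266321053, 0.8409697046906025]) @ [[-0.07, -1.00], [-1.0, 0.07]]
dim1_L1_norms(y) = [0.88, 1.25, 0.56]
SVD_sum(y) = [[0.0,0.07], [0.08,1.19], [0.02,0.22]] + [[-0.76, 0.05], [-0.02, 0.0], [0.34, -0.02]]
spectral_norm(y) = 1.21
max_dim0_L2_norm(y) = 1.21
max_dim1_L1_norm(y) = 1.25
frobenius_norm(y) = 1.48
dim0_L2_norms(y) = [0.84, 1.21]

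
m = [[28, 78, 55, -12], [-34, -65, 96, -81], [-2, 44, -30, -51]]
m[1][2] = 96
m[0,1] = 78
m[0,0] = 28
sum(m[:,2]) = 121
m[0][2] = 55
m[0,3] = -12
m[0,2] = 55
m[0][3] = -12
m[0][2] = 55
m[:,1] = [78, -65, 44]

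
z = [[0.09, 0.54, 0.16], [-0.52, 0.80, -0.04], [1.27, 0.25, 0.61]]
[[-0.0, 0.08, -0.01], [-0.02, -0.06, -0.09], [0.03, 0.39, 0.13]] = z @ [[-0.03, 0.21, 0.19], [-0.04, 0.07, -0.00], [0.13, 0.17, -0.19]]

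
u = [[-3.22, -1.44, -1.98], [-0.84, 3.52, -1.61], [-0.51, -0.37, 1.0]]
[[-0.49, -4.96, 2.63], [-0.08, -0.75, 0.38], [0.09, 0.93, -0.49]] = u @ [[0.05, 0.47, -0.25],[0.05, 0.52, -0.28],[0.13, 1.36, -0.72]]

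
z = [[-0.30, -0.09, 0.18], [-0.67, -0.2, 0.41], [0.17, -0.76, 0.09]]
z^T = [[-0.30, -0.67, 0.17], [-0.09, -0.2, -0.76], [0.18, 0.41, 0.09]]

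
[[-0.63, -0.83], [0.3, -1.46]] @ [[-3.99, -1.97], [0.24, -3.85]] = [[2.31, 4.44],[-1.55, 5.03]]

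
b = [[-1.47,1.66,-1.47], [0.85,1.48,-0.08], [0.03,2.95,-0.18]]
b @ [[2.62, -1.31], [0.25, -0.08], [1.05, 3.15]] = [[-4.98, -2.84], [2.51, -1.48], [0.63, -0.84]]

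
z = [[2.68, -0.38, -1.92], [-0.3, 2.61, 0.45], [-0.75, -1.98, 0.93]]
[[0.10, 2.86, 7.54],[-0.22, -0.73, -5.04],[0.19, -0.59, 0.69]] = z@[[0.08,0.89,1.85], [-0.09,-0.14,-1.54], [0.08,-0.22,-1.04]]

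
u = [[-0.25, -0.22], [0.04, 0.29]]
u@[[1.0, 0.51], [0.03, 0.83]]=[[-0.26, -0.31], [0.05, 0.26]]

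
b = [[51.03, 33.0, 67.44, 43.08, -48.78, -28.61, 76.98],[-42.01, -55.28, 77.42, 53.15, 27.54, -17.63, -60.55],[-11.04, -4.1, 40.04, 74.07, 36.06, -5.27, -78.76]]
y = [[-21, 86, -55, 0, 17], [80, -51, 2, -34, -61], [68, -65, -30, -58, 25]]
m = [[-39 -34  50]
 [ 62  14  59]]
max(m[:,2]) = 59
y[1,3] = -34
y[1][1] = -51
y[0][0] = -21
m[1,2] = 59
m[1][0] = 62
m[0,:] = [-39, -34, 50]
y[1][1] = -51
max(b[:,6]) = 76.98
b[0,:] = [51.03, 33.0, 67.44, 43.08, -48.78, -28.61, 76.98]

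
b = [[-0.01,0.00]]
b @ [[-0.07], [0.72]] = [[0.00]]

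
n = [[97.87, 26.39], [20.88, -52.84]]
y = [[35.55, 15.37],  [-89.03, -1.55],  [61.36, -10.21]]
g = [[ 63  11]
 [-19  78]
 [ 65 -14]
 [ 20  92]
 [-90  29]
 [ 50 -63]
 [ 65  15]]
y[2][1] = -10.21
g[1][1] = 78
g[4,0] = -90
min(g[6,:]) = 15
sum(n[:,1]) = -26.450000000000003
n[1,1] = -52.84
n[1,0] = 20.88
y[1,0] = -89.03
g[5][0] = 50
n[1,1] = -52.84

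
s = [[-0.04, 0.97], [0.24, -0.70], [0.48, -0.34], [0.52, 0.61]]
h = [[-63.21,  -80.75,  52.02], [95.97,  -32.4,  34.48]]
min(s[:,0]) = -0.035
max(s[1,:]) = 0.244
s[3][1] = 0.61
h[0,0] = -63.21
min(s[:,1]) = -0.701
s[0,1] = 0.967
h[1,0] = 95.97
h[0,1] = -80.75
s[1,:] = [0.244, -0.701]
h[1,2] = 34.48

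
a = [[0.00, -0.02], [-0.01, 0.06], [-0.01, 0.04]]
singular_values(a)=[0.08, 0.0]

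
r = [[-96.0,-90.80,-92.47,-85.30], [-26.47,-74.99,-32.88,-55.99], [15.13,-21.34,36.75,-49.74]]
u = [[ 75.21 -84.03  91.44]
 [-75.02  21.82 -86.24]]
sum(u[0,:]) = 82.61999999999999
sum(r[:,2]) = -88.6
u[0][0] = 75.21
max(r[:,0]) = 15.13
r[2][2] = 36.75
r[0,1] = -90.8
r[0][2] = -92.47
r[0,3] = -85.3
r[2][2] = 36.75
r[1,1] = -74.99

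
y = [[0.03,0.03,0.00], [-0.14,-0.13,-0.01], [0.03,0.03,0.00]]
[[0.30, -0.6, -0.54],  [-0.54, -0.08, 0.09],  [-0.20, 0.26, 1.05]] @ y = [[0.08, 0.07, 0.01], [-0.00, -0.00, 0.00], [-0.01, -0.01, -0.00]]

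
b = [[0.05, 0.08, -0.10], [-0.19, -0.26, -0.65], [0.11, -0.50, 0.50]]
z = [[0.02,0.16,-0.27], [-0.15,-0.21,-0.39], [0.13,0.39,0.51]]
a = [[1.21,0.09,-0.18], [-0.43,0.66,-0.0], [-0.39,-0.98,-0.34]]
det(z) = 0.01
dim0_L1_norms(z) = [0.3, 0.76, 1.17]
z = a @ b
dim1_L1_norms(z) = [0.45, 0.75, 1.03]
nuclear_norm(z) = 1.16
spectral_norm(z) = 0.81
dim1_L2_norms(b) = [0.14, 0.73, 0.72]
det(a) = -0.41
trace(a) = 1.53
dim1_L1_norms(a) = [1.48, 1.09, 1.71]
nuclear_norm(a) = 2.81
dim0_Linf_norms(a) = [1.21, 0.98, 0.34]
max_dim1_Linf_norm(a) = 1.21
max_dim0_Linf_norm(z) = 0.51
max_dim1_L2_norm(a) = 1.23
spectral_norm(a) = 1.38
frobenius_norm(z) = 0.86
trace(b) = 0.29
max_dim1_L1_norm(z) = 1.03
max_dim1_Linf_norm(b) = 0.65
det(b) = -0.03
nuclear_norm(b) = 1.49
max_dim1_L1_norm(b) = 1.11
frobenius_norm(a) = 1.83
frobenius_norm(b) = 1.03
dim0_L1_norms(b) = [0.35, 0.84, 1.25]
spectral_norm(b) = 0.86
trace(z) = 0.32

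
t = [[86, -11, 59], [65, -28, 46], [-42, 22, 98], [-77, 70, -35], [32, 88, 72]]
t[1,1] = -28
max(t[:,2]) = 98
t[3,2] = -35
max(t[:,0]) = 86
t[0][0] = 86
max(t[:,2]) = 98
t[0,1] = -11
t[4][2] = 72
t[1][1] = -28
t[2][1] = 22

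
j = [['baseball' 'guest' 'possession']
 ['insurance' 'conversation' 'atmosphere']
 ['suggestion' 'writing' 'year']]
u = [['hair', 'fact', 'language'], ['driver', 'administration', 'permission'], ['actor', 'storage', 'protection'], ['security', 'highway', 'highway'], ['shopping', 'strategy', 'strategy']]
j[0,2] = 'possession'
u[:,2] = ['language', 'permission', 'protection', 'highway', 'strategy']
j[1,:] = ['insurance', 'conversation', 'atmosphere']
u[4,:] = ['shopping', 'strategy', 'strategy']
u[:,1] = ['fact', 'administration', 'storage', 'highway', 'strategy']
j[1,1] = 'conversation'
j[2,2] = 'year'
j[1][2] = 'atmosphere'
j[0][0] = 'baseball'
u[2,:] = ['actor', 'storage', 'protection']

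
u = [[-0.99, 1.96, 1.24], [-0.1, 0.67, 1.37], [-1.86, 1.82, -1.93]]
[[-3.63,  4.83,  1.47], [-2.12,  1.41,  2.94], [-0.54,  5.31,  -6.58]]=u @ [[0.30, -0.39, 0.03], [-1.06, 2.36, -0.86], [-1.01, -0.15, 2.57]]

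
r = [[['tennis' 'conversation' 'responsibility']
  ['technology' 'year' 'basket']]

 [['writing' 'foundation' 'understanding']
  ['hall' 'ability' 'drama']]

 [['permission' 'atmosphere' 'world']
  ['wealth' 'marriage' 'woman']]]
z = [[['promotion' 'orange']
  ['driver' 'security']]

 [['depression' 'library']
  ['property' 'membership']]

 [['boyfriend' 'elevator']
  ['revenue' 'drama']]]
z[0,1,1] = 'security'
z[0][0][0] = 'promotion'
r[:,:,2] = [['responsibility', 'basket'], ['understanding', 'drama'], ['world', 'woman']]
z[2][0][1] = 'elevator'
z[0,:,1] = ['orange', 'security']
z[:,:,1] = [['orange', 'security'], ['library', 'membership'], ['elevator', 'drama']]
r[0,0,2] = 'responsibility'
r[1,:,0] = ['writing', 'hall']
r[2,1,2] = 'woman'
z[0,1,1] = 'security'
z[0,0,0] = 'promotion'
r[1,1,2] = 'drama'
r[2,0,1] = 'atmosphere'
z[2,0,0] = 'boyfriend'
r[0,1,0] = 'technology'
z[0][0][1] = 'orange'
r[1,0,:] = ['writing', 'foundation', 'understanding']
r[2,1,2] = 'woman'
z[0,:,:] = [['promotion', 'orange'], ['driver', 'security']]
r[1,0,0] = 'writing'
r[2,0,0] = 'permission'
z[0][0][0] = 'promotion'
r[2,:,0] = ['permission', 'wealth']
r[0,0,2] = 'responsibility'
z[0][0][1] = 'orange'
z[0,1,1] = 'security'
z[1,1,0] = 'property'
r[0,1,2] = 'basket'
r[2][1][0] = 'wealth'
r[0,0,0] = 'tennis'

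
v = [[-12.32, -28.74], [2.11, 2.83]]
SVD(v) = [[-0.99, 0.11], [0.11, 0.99]] @ diag([31.45726622630105, 0.8193909736011693]) @ [[0.40, 0.92], [0.92, -0.4]]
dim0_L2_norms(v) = [12.5, 28.88]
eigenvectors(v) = [[-0.97+0.00j, -0.97-0.00j], [0.25+0.06j, (0.25-0.06j)]]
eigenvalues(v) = [(-4.74+1.81j), (-4.74-1.81j)]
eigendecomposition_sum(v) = [[-6.16-9.05j, (-14.37-37.76j)], [(1.05+2.77j), 1.42+10.86j]] + [[(-6.16+9.05j), (-14.37+37.76j)], [1.05-2.77j, 1.42-10.86j]]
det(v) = 25.78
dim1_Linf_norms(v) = [28.74, 2.83]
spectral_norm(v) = 31.46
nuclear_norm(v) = 32.28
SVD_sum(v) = [[-12.4, -28.70], [1.36, 3.15]] + [[0.08, -0.04], [0.75, -0.32]]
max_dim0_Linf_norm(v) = 28.74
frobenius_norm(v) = 31.47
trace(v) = -9.49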